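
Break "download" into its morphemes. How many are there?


Word: "download"
Morphemes: down- / load
Each morpheme carries meaning
= 2 morphemes


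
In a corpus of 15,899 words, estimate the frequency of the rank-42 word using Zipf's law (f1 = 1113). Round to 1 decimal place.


Zipf's law: f(r) = f(1) / r
f(1) = 1113
f(42) = 1113 / 42
= 26.5 occurrences


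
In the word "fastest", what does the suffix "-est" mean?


Suffix: -est
Example: fastest (fast + -est)
Meaning = most


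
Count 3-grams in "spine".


Word: "spine" (length 5)
Number of 3-grams = length - 3 + 1 = 5 - 3 + 1
= 3


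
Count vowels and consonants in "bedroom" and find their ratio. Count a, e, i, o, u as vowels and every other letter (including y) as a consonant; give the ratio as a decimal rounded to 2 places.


Word: "bedroom"
Vowels (a,e,i,o,u): 3
Consonants: 4
Ratio = 3/4
= 0.75


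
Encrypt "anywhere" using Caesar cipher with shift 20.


Word: "anywhere"
Shift: 20
Each letter → (letter + shift) mod 26:
  'a' (0) + 20 = 20 → 'u'
  'n' (13) + 20 = 7 → 'h'
  'y' (24) + 20 = 18 → 's'
  'w' (22) + 20 = 16 → 'q'
  'h' (7) + 20 = 1 → 'b'
  'e' (4) + 20 = 24 → 'y'
  'r' (17) + 20 = 11 → 'l'
  'e' (4) + 20 = 24 → 'y'
Result = "uhsqbyly"


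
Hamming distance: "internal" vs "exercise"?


Comparing character by character (same length = 8):
  Pos 0: 'i' vs 'e' !=
  Pos 1: 'n' vs 'x' !=
  Pos 2: 't' vs 'e' !=
  Pos 3: 'e' vs 'r' !=
  Pos 4: 'r' vs 'c' !=
  Pos 5: 'n' vs 'i' !=
  Pos 6: 'a' vs 's' !=
  Pos 7: 'l' vs 'e' !=
Hamming distance = 8


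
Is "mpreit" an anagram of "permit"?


Word 1: "permit" → sorted: eimprt
Word 2: "mpreit" → sorted: eimprt
Same letters? eimprt == eimprt
Anagram = Yes


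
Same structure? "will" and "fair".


Pattern of "will": [0, 1, 2, 2]
Pattern of "fair": [0, 1, 2, 3]
Patterns do not match
Same pattern = No


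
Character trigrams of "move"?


Word: "move" (length 4)
Number of trigrams = 4 - 3 + 1 = 2
  Position 0: "mov"
  Position 1: "ove"
Trigrams = "mov", "ove"


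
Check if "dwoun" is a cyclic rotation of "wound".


Word: "wound", Candidate: "dwoun"
Method: check if candidate is substring of word+word
"woundwound" contains "dwoun"? Yes
Is rotation = Yes


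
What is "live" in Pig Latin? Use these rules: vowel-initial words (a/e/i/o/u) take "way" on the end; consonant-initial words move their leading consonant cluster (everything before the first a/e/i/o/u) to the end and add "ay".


Word: "live"
Starts with consonant(s) → move to end, add 'ay'
Consonant cluster: "l"
Pig Latin = "ivelay"


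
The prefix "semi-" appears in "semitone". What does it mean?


Prefix: semi-
As in: semitone -> semi- + tone
Meaning = half


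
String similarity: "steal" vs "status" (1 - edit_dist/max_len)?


Word 1: "steal" (length 5)
Word 2: "status" (length 6)
One optimal edit sequence:
  1. keep 's'
  2. keep 't'
  3. insert 'a'  (+1)
  4. substitute 'e' -> 't'  (+1)
  5. substitute 'a' -> 'u'  (+1)
  6. substitute 'l' -> 's'  (+1)
Edit distance = 4
Max length = max(5, 6) = 6
Similarity = 1 - 4/6
= 0.3333


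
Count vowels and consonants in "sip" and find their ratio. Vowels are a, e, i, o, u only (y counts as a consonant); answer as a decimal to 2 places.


Word: "sip"
Vowels (a,e,i,o,u): 1
Consonants: 2
Ratio = 1/2
= 0.50


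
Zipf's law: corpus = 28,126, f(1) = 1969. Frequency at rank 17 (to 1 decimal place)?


Zipf's law: f(r) = f(1) / r
f(1) = 1969
f(17) = 1969 / 17
= 115.8 occurrences


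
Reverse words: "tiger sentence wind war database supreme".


Original: "tiger sentence wind war database supreme"
Words (1..n): tiger | sentence | wind | war | database | supreme
Reversed (n..1): supreme | database | war | wind | sentence | tiger
Result = "supreme database war wind sentence tiger"


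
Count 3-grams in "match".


Word: "match" (length 5)
Number of 3-grams = length - 3 + 1 = 5 - 3 + 1
= 3


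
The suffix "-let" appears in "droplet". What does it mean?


Suffix: -let
As in: droplet -> drop + -let
Meaning = small


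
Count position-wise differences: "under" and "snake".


Comparing character by character (same length = 5):
  Pos 0: 'u' vs 's' !=
  Pos 1: 'n' vs 'n' =
  Pos 2: 'd' vs 'a' !=
  Pos 3: 'e' vs 'k' !=
  Pos 4: 'r' vs 'e' !=
Hamming distance = 4


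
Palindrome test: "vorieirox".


Word: "vorieirox"
Reversed: "xorieirov"
Forward == Backward? vorieirox != xorieirov
Palindrome = No


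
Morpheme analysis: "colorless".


Word: "colorless"
Morphemes: color | -less
Each morpheme carries meaning
= 2 morphemes


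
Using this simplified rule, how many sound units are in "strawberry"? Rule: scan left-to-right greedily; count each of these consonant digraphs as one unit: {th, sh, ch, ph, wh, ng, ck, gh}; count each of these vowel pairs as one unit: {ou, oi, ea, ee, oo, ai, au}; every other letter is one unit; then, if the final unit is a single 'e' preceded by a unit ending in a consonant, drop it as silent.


Word: "strawberry" (10 letters)
Left-to-right scan:
  (1) 's' (letter)
  (2) 't' (letter)
  (3) 'r' (letter)
  (4) 'a' (letter)
  (5) 'w' (letter)
  (6) 'b' (letter)
  (7) 'e' (letter)
  (8) 'r' (letter)
  (9) 'r' (letter)
  (10) 'y' (letter)
Units from scan: 10
Sound units = 10 units


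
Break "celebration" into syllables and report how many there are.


Word: "celebration"
Syllable breakdown: cel-e-bra-tion
Counting: 4 parts
= 4 syllables


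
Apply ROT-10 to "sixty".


Word: "sixty"
Shift: 10
Each letter → (letter + shift) mod 26:
  's' (18) + 10 = 2 → 'c'
  'i' (8) + 10 = 18 → 's'
  'x' (23) + 10 = 7 → 'h'
  't' (19) + 10 = 3 → 'd'
  'y' (24) + 10 = 8 → 'i'
Result = "cshdi"


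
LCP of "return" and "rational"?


Word 1: "return"
Word 2: "rational"
Comparing from start:
  Pos 0: 'r' == 'r'
  Pos 1: 'e' != 'a' (stop)
LCP = "r" (length 1)


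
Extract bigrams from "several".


Word: "several" (length 7)
Number of bigrams = 7 - 2 + 1 = 6
  Position 0: "se"
  Position 1: "ev"
  Position 2: "ve"
  Position 3: "er"
  Position 4: "ra"
  Position 5: "al"
Bigrams = "se", "ev", "ve", "er", "ra", "al"


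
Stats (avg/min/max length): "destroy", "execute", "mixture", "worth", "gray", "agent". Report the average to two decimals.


Lengths: "destroy"=7, "execute"=7, "mixture"=7, "worth"=5, "gray"=4, "agent"=5
Sum = 35, Count = 6
Average = 35/6 = 5.83
= avg=5.83, min=4, max=7


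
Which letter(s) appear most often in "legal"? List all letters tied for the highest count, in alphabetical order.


Word: "legal"
Letter counts:
  'a': 1
  'e': 1
  'g': 1
  'l': 2
Maximum count = 2
Most frequent = 'l' (2 times each)


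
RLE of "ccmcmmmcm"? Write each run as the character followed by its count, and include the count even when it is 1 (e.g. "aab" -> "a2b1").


String: "ccmcmmmcm"
Scanning for consecutive runs:
  'c' x 2
  'm' x 1
  'c' x 1
  'm' x 3
  'c' x 1
  'm' x 1
RLE = "c2m1c1m3c1m1"


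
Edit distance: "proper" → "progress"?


Word 1: "proper" (length 6)
Word 2: "progress" (length 8)
One optimal edit sequence (insert/delete/substitute each cost 1):
  1. keep 'p'
  2. keep 'r'
  3. keep 'o'
  4. insert 'g'  (+1)
  5. substitute 'p' -> 'r'  (+1)
  6. keep 'e'
  7. insert 's'  (+1)
  8. substitute 'r' -> 's'  (+1)
Total edit operations: 4
Edit distance = 4


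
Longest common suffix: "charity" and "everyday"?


Word 1: "charity"
Word 2: "everyday"
Comparing from end:
  Pos -1: 'y' == 'y'
  Pos -2: 't' != 'a' (stop)
LCS = "y" (length 1)


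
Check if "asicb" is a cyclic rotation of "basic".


Word: "basic", Candidate: "asicb"
Method: check if candidate is substring of word+word
"basicbasic" contains "asicb"? Yes
Is rotation = Yes


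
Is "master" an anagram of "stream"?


Word 1: "stream" → sorted: aemrst
Word 2: "master" → sorted: aemrst
Same letters? aemrst == aemrst
Anagram = Yes


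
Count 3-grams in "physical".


Word: "physical" (length 8)
Number of 3-grams = length - 3 + 1 = 8 - 3 + 1
= 6


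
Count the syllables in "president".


Word: "president"
Syllable breakdown: pres / i / dent
Counting: 3 parts
= 3 syllables


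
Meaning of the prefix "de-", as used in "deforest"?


Prefix: de-
Example: deforest (de- + forest)
Meaning = remove / reverse


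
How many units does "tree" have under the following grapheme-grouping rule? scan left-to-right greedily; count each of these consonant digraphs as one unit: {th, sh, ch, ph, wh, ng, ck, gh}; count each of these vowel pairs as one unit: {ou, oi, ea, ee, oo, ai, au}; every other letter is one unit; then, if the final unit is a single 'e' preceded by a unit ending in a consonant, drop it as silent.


Word: "tree" (4 letters)
Left-to-right scan:
  1. 't' (letter)
  2. 'r' (letter)
  3. 'ee' (vowel-pair)
Units from scan: 3
Sound units = 3 units


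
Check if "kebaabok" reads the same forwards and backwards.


Word: "kebaabok"
Reversed: "kobaabek"
Forward == Backward? kebaabok != kobaabek
Palindrome = No


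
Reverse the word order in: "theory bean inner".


Original: "theory bean inner"
Words (1..n): theory | bean | inner
Reversed (n..1): inner | bean | theory
Result = "inner bean theory"


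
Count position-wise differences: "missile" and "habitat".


Comparing character by character (same length = 7):
  Pos 0: 'm' vs 'h' !=
  Pos 1: 'i' vs 'a' !=
  Pos 2: 's' vs 'b' !=
  Pos 3: 's' vs 'i' !=
  Pos 4: 'i' vs 't' !=
  Pos 5: 'l' vs 'a' !=
  Pos 6: 'e' vs 't' !=
Hamming distance = 7


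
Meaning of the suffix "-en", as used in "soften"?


Suffix: -en
As in: soften -> soft + -en
Meaning = to make / become


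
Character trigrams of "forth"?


Word: "forth" (length 5)
Number of trigrams = 5 - 3 + 1 = 3
  Position 0: "for"
  Position 1: "ort"
  Position 2: "rth"
Trigrams = "for", "ort", "rth"


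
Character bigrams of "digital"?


Word: "digital" (length 7)
Number of bigrams = 7 - 2 + 1 = 6
  Position 0: "di"
  Position 1: "ig"
  Position 2: "gi"
  Position 3: "it"
  Position 4: "ta"
  Position 5: "al"
Bigrams = "di", "ig", "gi", "it", "ta", "al"


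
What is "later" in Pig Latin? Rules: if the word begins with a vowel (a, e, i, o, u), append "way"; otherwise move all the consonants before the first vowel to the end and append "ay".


Word: "later"
Starts with consonant(s) → move to end, add 'ay'
Consonant cluster: "l"
Pig Latin = "aterlay"


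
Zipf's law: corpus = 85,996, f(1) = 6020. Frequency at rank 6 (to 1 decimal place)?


Zipf's law: f(r) = f(1) / r
f(1) = 6020
f(6) = 6020 / 6
= 1003.3 occurrences


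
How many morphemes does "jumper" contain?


Word: "jumper"
Morphemes: jump / -er
Each morpheme carries meaning
= 2 morphemes


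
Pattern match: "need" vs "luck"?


Pattern of "need": [0, 1, 1, 2]
Pattern of "luck": [0, 1, 2, 3]
Patterns do not match
Same pattern = No


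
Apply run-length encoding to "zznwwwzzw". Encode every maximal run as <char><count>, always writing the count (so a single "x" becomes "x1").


String: "zznwwwzzw"
Scanning for consecutive runs:
  'z' x 2
  'n' x 1
  'w' x 3
  'z' x 2
  'w' x 1
RLE = "z2n1w3z2w1"


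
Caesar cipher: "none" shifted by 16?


Word: "none"
Shift: 16
Each letter → (letter + shift) mod 26:
  'n' (13) + 16 = 3 → 'd'
  'o' (14) + 16 = 4 → 'e'
  'n' (13) + 16 = 3 → 'd'
  'e' (4) + 16 = 20 → 'u'
Result = "dedu"


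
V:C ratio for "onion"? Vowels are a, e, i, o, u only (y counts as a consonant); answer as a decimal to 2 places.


Word: "onion"
Vowels (a,e,i,o,u): 3
Consonants: 2
Ratio = 3/2
= 1.50


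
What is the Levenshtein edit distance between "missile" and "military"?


Word 1: "missile" (length 7)
Word 2: "military" (length 8)
One optimal edit sequence (insert/delete/substitute each cost 1):
  1. keep 'm'
  2. keep 'i'
  3. insert 'l'  (+1)
  4. substitute 's' -> 'i'  (+1)
  5. substitute 's' -> 't'  (+1)
  6. substitute 'i' -> 'a'  (+1)
  7. substitute 'l' -> 'r'  (+1)
  8. substitute 'e' -> 'y'  (+1)
Total edit operations: 6
Edit distance = 6


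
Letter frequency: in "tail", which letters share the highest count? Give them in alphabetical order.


Word: "tail"
Letter counts:
  'a': 1
  'i': 1
  'l': 1
  't': 1
Maximum count = 1
Most frequent = 'a', 'i', 'l', 't' (1 time each)


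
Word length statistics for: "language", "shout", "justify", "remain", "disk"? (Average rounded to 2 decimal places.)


Lengths: "language"=8, "shout"=5, "justify"=7, "remain"=6, "disk"=4
Sum = 30, Count = 5
Average = 30/5 = 6.00
= avg=6.00, min=4, max=8


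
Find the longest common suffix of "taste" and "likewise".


Word 1: "taste"
Word 2: "likewise"
Comparing from end:
  Pos -1: 'e' == 'e'
  Pos -2: 't' != 's' (stop)
LCS = "e" (length 1)


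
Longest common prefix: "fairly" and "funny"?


Word 1: "fairly"
Word 2: "funny"
Comparing from start:
  Pos 0: 'f' == 'f'
  Pos 1: 'a' != 'u' (stop)
LCP = "f" (length 1)


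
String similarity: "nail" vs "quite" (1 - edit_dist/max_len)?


Word 1: "nail" (length 4)
Word 2: "quite" (length 5)
One optimal edit sequence:
  1. substitute 'n' -> 'q'  (+1)
  2. substitute 'a' -> 'u'  (+1)
  3. keep 'i'
  4. insert 't'  (+1)
  5. substitute 'l' -> 'e'  (+1)
Edit distance = 4
Max length = max(4, 5) = 5
Similarity = 1 - 4/5
= 0.2000


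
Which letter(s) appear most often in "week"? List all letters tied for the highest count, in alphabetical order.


Word: "week"
Letter counts:
  'e': 2
  'k': 1
  'w': 1
Maximum count = 2
Most frequent = 'e' (2 times each)


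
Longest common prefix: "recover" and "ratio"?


Word 1: "recover"
Word 2: "ratio"
Comparing from start:
  Pos 0: 'r' == 'r'
  Pos 1: 'e' != 'a' (stop)
LCP = "r" (length 1)


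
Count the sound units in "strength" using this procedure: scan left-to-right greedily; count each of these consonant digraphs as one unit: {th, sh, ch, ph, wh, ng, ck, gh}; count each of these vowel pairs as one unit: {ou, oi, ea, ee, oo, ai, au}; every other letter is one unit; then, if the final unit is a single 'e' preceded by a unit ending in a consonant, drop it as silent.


Word: "strength" (8 letters)
Left-to-right scan:
  1. 's' (letter)
  2. 't' (letter)
  3. 'r' (letter)
  4. 'e' (letter)
  5. 'ng' (digraph)
  6. 'th' (digraph)
Units from scan: 6
Sound units = 6 units


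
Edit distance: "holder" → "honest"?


Word 1: "holder" (length 6)
Word 2: "honest" (length 6)
One optimal edit sequence (insert/delete/substitute each cost 1):
  1. keep 'h'
  2. keep 'o'
  3. substitute 'l' -> 'n'  (+1)
  4. substitute 'd' -> 'e'  (+1)
  5. substitute 'e' -> 's'  (+1)
  6. substitute 'r' -> 't'  (+1)
Total edit operations: 4
Edit distance = 4


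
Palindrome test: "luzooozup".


Word: "luzooozup"
Reversed: "puzooozul"
Forward == Backward? luzooozup != puzooozul
Palindrome = No


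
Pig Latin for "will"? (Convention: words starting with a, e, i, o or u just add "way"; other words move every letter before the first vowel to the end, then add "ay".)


Word: "will"
Starts with consonant(s) → move to end, add 'ay'
Consonant cluster: "w"
Pig Latin = "illway"


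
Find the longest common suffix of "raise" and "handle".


Word 1: "raise"
Word 2: "handle"
Comparing from end:
  Pos -1: 'e' == 'e'
  Pos -2: 's' != 'l' (stop)
LCS = "e" (length 1)


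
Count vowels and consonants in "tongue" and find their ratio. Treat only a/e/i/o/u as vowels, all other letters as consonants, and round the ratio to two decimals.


Word: "tongue"
Vowels (a,e,i,o,u): 3
Consonants: 3
Ratio = 3/3
= 1.00


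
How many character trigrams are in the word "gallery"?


Word: "gallery" (length 7)
Number of 3-grams = length - 3 + 1 = 7 - 3 + 1
= 5


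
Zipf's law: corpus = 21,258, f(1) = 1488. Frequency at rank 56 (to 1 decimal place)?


Zipf's law: f(r) = f(1) / r
f(1) = 1488
f(56) = 1488 / 56
= 26.6 occurrences


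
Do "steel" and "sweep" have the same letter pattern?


Pattern of "steel": [0, 1, 2, 2, 3]
Pattern of "sweep": [0, 1, 2, 2, 3]
Patterns match
Same pattern = Yes


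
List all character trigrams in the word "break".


Word: "break" (length 5)
Number of trigrams = 5 - 3 + 1 = 3
  Position 0: "bre"
  Position 1: "rea"
  Position 2: "eak"
Trigrams = "bre", "rea", "eak"


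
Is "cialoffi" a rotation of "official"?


Word: "official", Candidate: "cialoffi"
Method: check if candidate is substring of word+word
"officialofficial" contains "cialoffi"? Yes
Is rotation = Yes


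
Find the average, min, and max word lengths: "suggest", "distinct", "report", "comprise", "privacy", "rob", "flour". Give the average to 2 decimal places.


Lengths: "suggest"=7, "distinct"=8, "report"=6, "comprise"=8, "privacy"=7, "rob"=3, "flour"=5
Sum = 44, Count = 7
Average = 44/7 = 6.29
= avg=6.29, min=3, max=8


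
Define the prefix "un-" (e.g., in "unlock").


Prefix: un-
Example: unlock (un- + lock)
Meaning = not / reverse


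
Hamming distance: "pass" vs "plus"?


Comparing character by character (same length = 4):
  Pos 0: 'p' vs 'p' =
  Pos 1: 'a' vs 'l' !=
  Pos 2: 's' vs 'u' !=
  Pos 3: 's' vs 's' =
Hamming distance = 2


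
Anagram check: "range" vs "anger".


Word 1: "range" → sorted: aegnr
Word 2: "anger" → sorted: aegnr
Same letters? aegnr == aegnr
Anagram = Yes


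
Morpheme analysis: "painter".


Word: "painter"
Morphemes: paint + -er
Each morpheme carries meaning
= 2 morphemes


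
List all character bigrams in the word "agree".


Word: "agree" (length 5)
Number of bigrams = 5 - 2 + 1 = 4
  Position 0: "ag"
  Position 1: "gr"
  Position 2: "re"
  Position 3: "ee"
Bigrams = "ag", "gr", "re", "ee"


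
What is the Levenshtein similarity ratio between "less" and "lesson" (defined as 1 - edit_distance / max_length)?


Word 1: "less" (length 4)
Word 2: "lesson" (length 6)
One optimal edit sequence:
  1. keep 'l'
  2. keep 'e'
  3. keep 's'
  4. keep 's'
  5. insert 'o'  (+1)
  6. insert 'n'  (+1)
Edit distance = 2
Max length = max(4, 6) = 6
Similarity = 1 - 2/6
= 0.6667


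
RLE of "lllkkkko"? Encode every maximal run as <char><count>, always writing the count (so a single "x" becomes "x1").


String: "lllkkkko"
Scanning for consecutive runs:
  'l' x 3
  'k' x 4
  'o' x 1
RLE = "l3k4o1"


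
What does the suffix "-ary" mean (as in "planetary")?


Suffix: -ary
Example: planetary = planet + -ary
Meaning = relating to


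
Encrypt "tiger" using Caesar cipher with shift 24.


Word: "tiger"
Shift: 24
Each letter → (letter + shift) mod 26:
  't' (19) + 24 = 17 → 'r'
  'i' (8) + 24 = 6 → 'g'
  'g' (6) + 24 = 4 → 'e'
  'e' (4) + 24 = 2 → 'c'
  'r' (17) + 24 = 15 → 'p'
Result = "rgecp"


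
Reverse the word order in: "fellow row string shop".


Original: "fellow row string shop"
Words (1..n): fellow | row | string | shop
Reversed (n..1): shop | string | row | fellow
Result = "shop string row fellow"


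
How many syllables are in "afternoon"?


Word: "afternoon"
Syllable breakdown: af | ter | noon
Counting: 3 parts
= 3 syllables


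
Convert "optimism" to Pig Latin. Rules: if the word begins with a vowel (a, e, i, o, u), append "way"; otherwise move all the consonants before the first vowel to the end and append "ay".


Word: "optimism"
Starts with vowel → add 'way'
Pig Latin = "optimismway"


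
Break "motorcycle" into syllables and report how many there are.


Word: "motorcycle"
Syllable breakdown: mo-tor-cy-cle
Counting: 4 parts
= 4 syllables


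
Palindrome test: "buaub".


Word: "buaub"
Reversed: "buaub"
Forward == Backward? buaub == buaub
Palindrome = Yes


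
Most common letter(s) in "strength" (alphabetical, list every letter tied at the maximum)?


Word: "strength"
Letter counts:
  'e': 1
  'g': 1
  'h': 1
  'n': 1
  'r': 1
  's': 1
  't': 2
Maximum count = 2
Most frequent = 't' (2 times each)


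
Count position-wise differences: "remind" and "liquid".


Comparing character by character (same length = 6):
  Pos 0: 'r' vs 'l' !=
  Pos 1: 'e' vs 'i' !=
  Pos 2: 'm' vs 'q' !=
  Pos 3: 'i' vs 'u' !=
  Pos 4: 'n' vs 'i' !=
  Pos 5: 'd' vs 'd' =
Hamming distance = 5


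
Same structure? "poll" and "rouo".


Pattern of "poll": [0, 1, 2, 2]
Pattern of "rouo": [0, 1, 2, 1]
Patterns do not match
Same pattern = No


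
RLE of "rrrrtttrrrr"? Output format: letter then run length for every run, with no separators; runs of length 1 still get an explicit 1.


String: "rrrrtttrrrr"
Scanning for consecutive runs:
  'r' x 4
  't' x 3
  'r' x 4
RLE = "r4t3r4"


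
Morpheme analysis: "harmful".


Word: "harmful"
Morphemes: harm + -ful
Each morpheme carries meaning
= 2 morphemes


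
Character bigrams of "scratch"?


Word: "scratch" (length 7)
Number of bigrams = 7 - 2 + 1 = 6
  Position 0: "sc"
  Position 1: "cr"
  Position 2: "ra"
  Position 3: "at"
  Position 4: "tc"
  Position 5: "ch"
Bigrams = "sc", "cr", "ra", "at", "tc", "ch"


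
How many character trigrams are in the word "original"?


Word: "original" (length 8)
Number of 3-grams = length - 3 + 1 = 8 - 3 + 1
= 6


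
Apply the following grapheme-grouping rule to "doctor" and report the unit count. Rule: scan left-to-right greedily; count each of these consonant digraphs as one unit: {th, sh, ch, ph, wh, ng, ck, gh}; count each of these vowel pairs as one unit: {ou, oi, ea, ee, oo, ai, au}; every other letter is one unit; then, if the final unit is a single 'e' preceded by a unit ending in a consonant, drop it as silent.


Word: "doctor" (6 letters)
Left-to-right scan:
  (1) 'd' (letter)
  (2) 'o' (letter)
  (3) 'c' (letter)
  (4) 't' (letter)
  (5) 'o' (letter)
  (6) 'r' (letter)
Units from scan: 6
Sound units = 6 units


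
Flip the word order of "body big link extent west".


Original: "body big link extent west"
Words (1..n): body | big | link | extent | west
Reversed (n..1): west | extent | link | big | body
Result = "west extent link big body"


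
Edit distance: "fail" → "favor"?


Word 1: "fail" (length 4)
Word 2: "favor" (length 5)
One optimal edit sequence (insert/delete/substitute each cost 1):
  1. keep 'f'
  2. keep 'a'
  3. insert 'v'  (+1)
  4. substitute 'i' -> 'o'  (+1)
  5. substitute 'l' -> 'r'  (+1)
Total edit operations: 3
Edit distance = 3


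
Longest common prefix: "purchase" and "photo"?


Word 1: "purchase"
Word 2: "photo"
Comparing from start:
  Pos 0: 'p' == 'p'
  Pos 1: 'u' != 'h' (stop)
LCP = "p" (length 1)


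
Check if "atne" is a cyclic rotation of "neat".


Word: "neat", Candidate: "atne"
Method: check if candidate is substring of word+word
"neatneat" contains "atne"? Yes
Is rotation = Yes


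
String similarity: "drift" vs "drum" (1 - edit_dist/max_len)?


Word 1: "drift" (length 5)
Word 2: "drum" (length 4)
One optimal edit sequence:
  1. keep 'd'
  2. keep 'r'
  3. delete 'i'  (+1)
  4. substitute 'f' -> 'u'  (+1)
  5. substitute 't' -> 'm'  (+1)
Edit distance = 3
Max length = max(5, 4) = 5
Similarity = 1 - 3/5
= 0.4000


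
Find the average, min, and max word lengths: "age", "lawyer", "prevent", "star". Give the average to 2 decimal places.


Lengths: "age"=3, "lawyer"=6, "prevent"=7, "star"=4
Sum = 20, Count = 4
Average = 20/4 = 5.00
= avg=5.00, min=3, max=7


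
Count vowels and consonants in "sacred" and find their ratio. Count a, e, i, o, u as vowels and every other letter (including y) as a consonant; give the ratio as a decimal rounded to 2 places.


Word: "sacred"
Vowels (a,e,i,o,u): 2
Consonants: 4
Ratio = 2/4
= 0.50


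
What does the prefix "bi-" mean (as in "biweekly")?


Prefix: bi-
Example: biweekly (bi- + weekly)
Meaning = two


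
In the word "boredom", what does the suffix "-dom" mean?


Suffix: -dom
As in: boredom -> bore + -dom
Meaning = state / realm


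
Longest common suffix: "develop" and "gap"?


Word 1: "develop"
Word 2: "gap"
Comparing from end:
  Pos -1: 'p' == 'p'
  Pos -2: 'o' != 'a' (stop)
LCS = "p" (length 1)


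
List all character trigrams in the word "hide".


Word: "hide" (length 4)
Number of trigrams = 4 - 3 + 1 = 2
  Position 0: "hid"
  Position 1: "ide"
Trigrams = "hid", "ide"


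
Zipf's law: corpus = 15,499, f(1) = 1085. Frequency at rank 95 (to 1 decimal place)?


Zipf's law: f(r) = f(1) / r
f(1) = 1085
f(95) = 1085 / 95
= 11.4 occurrences


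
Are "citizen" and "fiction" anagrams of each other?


Word 1: "citizen" → sorted: ceiintz
Word 2: "fiction" → sorted: cfiinot
Same letters? ceiintz != cfiinot
Anagram = No


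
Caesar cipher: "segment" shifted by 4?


Word: "segment"
Shift: 4
Each letter → (letter + shift) mod 26:
  's' (18) + 4 = 22 → 'w'
  'e' (4) + 4 = 8 → 'i'
  'g' (6) + 4 = 10 → 'k'
  'm' (12) + 4 = 16 → 'q'
  'e' (4) + 4 = 8 → 'i'
  'n' (13) + 4 = 17 → 'r'
  't' (19) + 4 = 23 → 'x'
Result = "wikqirx"


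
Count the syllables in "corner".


Word: "corner"
Syllable breakdown: cor-ner
Counting: 2 parts
= 2 syllables


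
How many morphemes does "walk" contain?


Word: "walk"
Morphemes: walk
Each morpheme carries meaning
= 1 morpheme


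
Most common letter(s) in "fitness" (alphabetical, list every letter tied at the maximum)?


Word: "fitness"
Letter counts:
  'e': 1
  'f': 1
  'i': 1
  'n': 1
  's': 2
  't': 1
Maximum count = 2
Most frequent = 's' (2 times each)


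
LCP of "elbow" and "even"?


Word 1: "elbow"
Word 2: "even"
Comparing from start:
  Pos 0: 'e' == 'e'
  Pos 1: 'l' != 'v' (stop)
LCP = "e" (length 1)


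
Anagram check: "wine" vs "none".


Word 1: "wine" → sorted: einw
Word 2: "none" → sorted: enno
Same letters? einw != enno
Anagram = No


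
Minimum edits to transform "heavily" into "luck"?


Word 1: "heavily" (length 7)
Word 2: "luck" (length 4)
One optimal edit sequence (insert/delete/substitute each cost 1):
  1. delete 'h'  (+1)
  2. delete 'e'  (+1)
  3. delete 'a'  (+1)
  4. substitute 'v' -> 'l'  (+1)
  5. substitute 'i' -> 'u'  (+1)
  6. substitute 'l' -> 'c'  (+1)
  7. substitute 'y' -> 'k'  (+1)
Total edit operations: 7
Edit distance = 7


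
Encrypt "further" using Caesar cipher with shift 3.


Word: "further"
Shift: 3
Each letter → (letter + shift) mod 26:
  'f' (5) + 3 = 8 → 'i'
  'u' (20) + 3 = 23 → 'x'
  'r' (17) + 3 = 20 → 'u'
  't' (19) + 3 = 22 → 'w'
  'h' (7) + 3 = 10 → 'k'
  'e' (4) + 3 = 7 → 'h'
  'r' (17) + 3 = 20 → 'u'
Result = "ixuwkhu"


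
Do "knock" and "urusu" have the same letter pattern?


Pattern of "knock": [0, 1, 2, 3, 0]
Pattern of "urusu": [0, 1, 0, 2, 0]
Patterns do not match
Same pattern = No


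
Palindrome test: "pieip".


Word: "pieip"
Reversed: "pieip"
Forward == Backward? pieip == pieip
Palindrome = Yes


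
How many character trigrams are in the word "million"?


Word: "million" (length 7)
Number of 3-grams = length - 3 + 1 = 7 - 3 + 1
= 5


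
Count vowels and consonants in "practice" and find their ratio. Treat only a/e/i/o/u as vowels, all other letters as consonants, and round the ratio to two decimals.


Word: "practice"
Vowels (a,e,i,o,u): 3
Consonants: 5
Ratio = 3/5
= 0.60


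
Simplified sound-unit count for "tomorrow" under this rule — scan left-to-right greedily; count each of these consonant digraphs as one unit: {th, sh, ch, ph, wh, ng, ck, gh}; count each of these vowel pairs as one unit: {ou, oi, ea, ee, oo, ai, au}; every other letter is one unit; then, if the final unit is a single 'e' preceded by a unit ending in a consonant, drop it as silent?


Word: "tomorrow" (8 letters)
Left-to-right scan:
  (1) 't' (letter)
  (2) 'o' (letter)
  (3) 'm' (letter)
  (4) 'o' (letter)
  (5) 'r' (letter)
  (6) 'r' (letter)
  (7) 'o' (letter)
  (8) 'w' (letter)
Units from scan: 8
Sound units = 8 units


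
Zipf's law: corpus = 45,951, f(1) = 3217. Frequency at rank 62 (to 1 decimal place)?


Zipf's law: f(r) = f(1) / r
f(1) = 3217
f(62) = 3217 / 62
= 51.9 occurrences


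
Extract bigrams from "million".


Word: "million" (length 7)
Number of bigrams = 7 - 2 + 1 = 6
  Position 0: "mi"
  Position 1: "il"
  Position 2: "ll"
  Position 3: "li"
  Position 4: "io"
  Position 5: "on"
Bigrams = "mi", "il", "ll", "li", "io", "on"


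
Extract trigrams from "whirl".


Word: "whirl" (length 5)
Number of trigrams = 5 - 3 + 1 = 3
  Position 0: "whi"
  Position 1: "hir"
  Position 2: "irl"
Trigrams = "whi", "hir", "irl"


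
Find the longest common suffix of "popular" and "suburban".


Word 1: "popular"
Word 2: "suburban"
Comparing from end:
  Pos -1: 'r' != 'n' (stop)
LCS = "" (length 0)


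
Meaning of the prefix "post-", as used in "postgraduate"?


Prefix: post-
As in: postgraduate -> post- + graduate
Meaning = after


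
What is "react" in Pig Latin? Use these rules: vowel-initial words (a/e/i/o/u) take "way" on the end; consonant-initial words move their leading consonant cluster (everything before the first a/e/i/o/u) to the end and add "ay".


Word: "react"
Starts with consonant(s) → move to end, add 'ay'
Consonant cluster: "r"
Pig Latin = "eactray"


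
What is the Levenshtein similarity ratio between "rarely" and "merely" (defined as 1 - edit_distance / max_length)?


Word 1: "rarely" (length 6)
Word 2: "merely" (length 6)
One optimal edit sequence:
  1. substitute 'r' -> 'm'  (+1)
  2. substitute 'a' -> 'e'  (+1)
  3. keep 'r'
  4. keep 'e'
  5. keep 'l'
  6. keep 'y'
Edit distance = 2
Max length = max(6, 6) = 6
Similarity = 1 - 2/6
= 0.6667


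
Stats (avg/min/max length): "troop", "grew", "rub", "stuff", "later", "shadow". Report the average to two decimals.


Lengths: "troop"=5, "grew"=4, "rub"=3, "stuff"=5, "later"=5, "shadow"=6
Sum = 28, Count = 6
Average = 28/6 = 4.67
= avg=4.67, min=3, max=6


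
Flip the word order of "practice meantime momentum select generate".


Original: "practice meantime momentum select generate"
Words (1..n): practice | meantime | momentum | select | generate
Reversed (n..1): generate | select | momentum | meantime | practice
Result = "generate select momentum meantime practice"


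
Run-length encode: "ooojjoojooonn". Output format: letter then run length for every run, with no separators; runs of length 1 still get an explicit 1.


String: "ooojjoojooonn"
Scanning for consecutive runs:
  'o' x 3
  'j' x 2
  'o' x 2
  'j' x 1
  'o' x 3
  'n' x 2
RLE = "o3j2o2j1o3n2"


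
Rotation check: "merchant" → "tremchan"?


Word: "merchant", Candidate: "tremchan"
Method: check if candidate is substring of word+word
"merchantmerchant" contains "tremchan"? No
Is rotation = No


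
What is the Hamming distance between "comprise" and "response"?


Comparing character by character (same length = 8):
  Pos 0: 'c' vs 'r' !=
  Pos 1: 'o' vs 'e' !=
  Pos 2: 'm' vs 's' !=
  Pos 3: 'p' vs 'p' =
  Pos 4: 'r' vs 'o' !=
  Pos 5: 'i' vs 'n' !=
  Pos 6: 's' vs 's' =
  Pos 7: 'e' vs 'e' =
Hamming distance = 5


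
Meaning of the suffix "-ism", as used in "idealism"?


Suffix: -ism
Example: idealism (ideal + -ism)
Meaning = belief / practice


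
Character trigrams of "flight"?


Word: "flight" (length 6)
Number of trigrams = 6 - 3 + 1 = 4
  Position 0: "fli"
  Position 1: "lig"
  Position 2: "igh"
  Position 3: "ght"
Trigrams = "fli", "lig", "igh", "ght"


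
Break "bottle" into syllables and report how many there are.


Word: "bottle"
Syllable breakdown: bot | tle
Counting: 2 parts
= 2 syllables


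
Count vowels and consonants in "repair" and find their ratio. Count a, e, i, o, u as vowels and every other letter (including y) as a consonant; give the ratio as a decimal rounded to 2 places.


Word: "repair"
Vowels (a,e,i,o,u): 3
Consonants: 3
Ratio = 3/3
= 1.00


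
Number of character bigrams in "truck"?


Word: "truck" (length 5)
Number of 2-grams = length - 2 + 1 = 5 - 2 + 1
= 4


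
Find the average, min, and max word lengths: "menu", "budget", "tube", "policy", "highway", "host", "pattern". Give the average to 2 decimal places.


Lengths: "menu"=4, "budget"=6, "tube"=4, "policy"=6, "highway"=7, "host"=4, "pattern"=7
Sum = 38, Count = 7
Average = 38/7 = 5.43
= avg=5.43, min=4, max=7


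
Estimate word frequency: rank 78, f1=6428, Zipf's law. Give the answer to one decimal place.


Zipf's law: f(r) = f(1) / r
f(1) = 6428
f(78) = 6428 / 78
= 82.4 occurrences


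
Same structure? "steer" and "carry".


Pattern of "steer": [0, 1, 2, 2, 3]
Pattern of "carry": [0, 1, 2, 2, 3]
Patterns match
Same pattern = Yes


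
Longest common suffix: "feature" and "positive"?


Word 1: "feature"
Word 2: "positive"
Comparing from end:
  Pos -1: 'e' == 'e'
  Pos -2: 'r' != 'v' (stop)
LCS = "e" (length 1)


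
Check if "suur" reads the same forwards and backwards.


Word: "suur"
Reversed: "ruus"
Forward == Backward? suur != ruus
Palindrome = No


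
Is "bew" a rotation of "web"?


Word: "web", Candidate: "bew"
Method: check if candidate is substring of word+word
"webweb" contains "bew"? No
Is rotation = No


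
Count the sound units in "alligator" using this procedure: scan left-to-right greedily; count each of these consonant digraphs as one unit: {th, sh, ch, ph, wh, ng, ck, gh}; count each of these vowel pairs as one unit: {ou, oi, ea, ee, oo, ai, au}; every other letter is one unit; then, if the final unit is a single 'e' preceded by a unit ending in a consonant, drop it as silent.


Word: "alligator" (9 letters)
Left-to-right scan:
  [1] 'a' (letter)
  [2] 'l' (letter)
  [3] 'l' (letter)
  [4] 'i' (letter)
  [5] 'g' (letter)
  [6] 'a' (letter)
  [7] 't' (letter)
  [8] 'o' (letter)
  [9] 'r' (letter)
Units from scan: 9
Sound units = 9 units


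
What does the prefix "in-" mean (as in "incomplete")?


Prefix: in-
Example: incomplete (in- + complete)
Meaning = not / into


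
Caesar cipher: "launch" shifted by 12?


Word: "launch"
Shift: 12
Each letter → (letter + shift) mod 26:
  'l' (11) + 12 = 23 → 'x'
  'a' (0) + 12 = 12 → 'm'
  'u' (20) + 12 = 6 → 'g'
  'n' (13) + 12 = 25 → 'z'
  'c' (2) + 12 = 14 → 'o'
  'h' (7) + 12 = 19 → 't'
Result = "xmgzot"


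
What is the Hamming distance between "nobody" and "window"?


Comparing character by character (same length = 6):
  Pos 0: 'n' vs 'w' !=
  Pos 1: 'o' vs 'i' !=
  Pos 2: 'b' vs 'n' !=
  Pos 3: 'o' vs 'd' !=
  Pos 4: 'd' vs 'o' !=
  Pos 5: 'y' vs 'w' !=
Hamming distance = 6


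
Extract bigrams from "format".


Word: "format" (length 6)
Number of bigrams = 6 - 2 + 1 = 5
  Position 0: "fo"
  Position 1: "or"
  Position 2: "rm"
  Position 3: "ma"
  Position 4: "at"
Bigrams = "fo", "or", "rm", "ma", "at"


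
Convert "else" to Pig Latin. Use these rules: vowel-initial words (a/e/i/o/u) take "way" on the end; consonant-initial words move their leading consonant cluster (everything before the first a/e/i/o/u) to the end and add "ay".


Word: "else"
Starts with vowel → add 'way'
Pig Latin = "elseway"


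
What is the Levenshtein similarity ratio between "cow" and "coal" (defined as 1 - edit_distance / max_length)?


Word 1: "cow" (length 3)
Word 2: "coal" (length 4)
One optimal edit sequence:
  1. keep 'c'
  2. keep 'o'
  3. insert 'a'  (+1)
  4. substitute 'w' -> 'l'  (+1)
Edit distance = 2
Max length = max(3, 4) = 4
Similarity = 1 - 2/4
= 0.5000


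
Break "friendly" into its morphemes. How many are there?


Word: "friendly"
Morphemes: friend | -ly
Each morpheme carries meaning
= 2 morphemes


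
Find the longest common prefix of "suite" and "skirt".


Word 1: "suite"
Word 2: "skirt"
Comparing from start:
  Pos 0: 's' == 's'
  Pos 1: 'u' != 'k' (stop)
LCP = "s" (length 1)


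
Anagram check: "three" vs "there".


Word 1: "three" → sorted: eehrt
Word 2: "there" → sorted: eehrt
Same letters? eehrt == eehrt
Anagram = Yes


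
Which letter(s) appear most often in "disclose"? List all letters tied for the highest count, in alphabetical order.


Word: "disclose"
Letter counts:
  'c': 1
  'd': 1
  'e': 1
  'i': 1
  'l': 1
  'o': 1
  's': 2
Maximum count = 2
Most frequent = 's' (2 times each)


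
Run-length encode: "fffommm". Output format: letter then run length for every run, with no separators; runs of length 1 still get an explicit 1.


String: "fffommm"
Scanning for consecutive runs:
  'f' x 3
  'o' x 1
  'm' x 3
RLE = "f3o1m3"


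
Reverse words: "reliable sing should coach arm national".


Original: "reliable sing should coach arm national"
Words (1..n): reliable | sing | should | coach | arm | national
Reversed (n..1): national | arm | coach | should | sing | reliable
Result = "national arm coach should sing reliable"


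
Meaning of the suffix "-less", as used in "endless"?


Suffix: -less
Example: endless (end + -less)
Meaning = without


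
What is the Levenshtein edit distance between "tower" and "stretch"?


Word 1: "tower" (length 5)
Word 2: "stretch" (length 7)
One optimal edit sequence (insert/delete/substitute each cost 1):
  1. insert 's'  (+1)
  2. keep 't'
  3. insert 'r'  (+1)
  4. substitute 'o' -> 'e'  (+1)
  5. substitute 'w' -> 't'  (+1)
  6. substitute 'e' -> 'c'  (+1)
  7. substitute 'r' -> 'h'  (+1)
Total edit operations: 6
Edit distance = 6


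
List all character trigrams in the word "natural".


Word: "natural" (length 7)
Number of trigrams = 7 - 3 + 1 = 5
  Position 0: "nat"
  Position 1: "atu"
  Position 2: "tur"
  Position 3: "ura"
  Position 4: "ral"
Trigrams = "nat", "atu", "tur", "ura", "ral"


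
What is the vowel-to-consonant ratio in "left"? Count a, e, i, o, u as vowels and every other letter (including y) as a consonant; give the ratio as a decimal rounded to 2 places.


Word: "left"
Vowels (a,e,i,o,u): 1
Consonants: 3
Ratio = 1/3
= 0.33


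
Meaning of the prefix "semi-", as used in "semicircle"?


Prefix: semi-
As in: semicircle -> semi- + circle
Meaning = half


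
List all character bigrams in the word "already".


Word: "already" (length 7)
Number of bigrams = 7 - 2 + 1 = 6
  Position 0: "al"
  Position 1: "lr"
  Position 2: "re"
  Position 3: "ea"
  Position 4: "ad"
  Position 5: "dy"
Bigrams = "al", "lr", "re", "ea", "ad", "dy"


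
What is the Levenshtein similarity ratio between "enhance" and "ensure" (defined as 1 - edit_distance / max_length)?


Word 1: "enhance" (length 7)
Word 2: "ensure" (length 6)
One optimal edit sequence:
  1. keep 'e'
  2. keep 'n'
  3. delete 'h'  (+1)
  4. substitute 'a' -> 's'  (+1)
  5. substitute 'n' -> 'u'  (+1)
  6. substitute 'c' -> 'r'  (+1)
  7. keep 'e'
Edit distance = 4
Max length = max(7, 6) = 7
Similarity = 1 - 4/7
= 0.4286


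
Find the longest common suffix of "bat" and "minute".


Word 1: "bat"
Word 2: "minute"
Comparing from end:
  Pos -1: 't' != 'e' (stop)
LCS = "" (length 0)


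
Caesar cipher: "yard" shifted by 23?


Word: "yard"
Shift: 23
Each letter → (letter + shift) mod 26:
  'y' (24) + 23 = 21 → 'v'
  'a' (0) + 23 = 23 → 'x'
  'r' (17) + 23 = 14 → 'o'
  'd' (3) + 23 = 0 → 'a'
Result = "vxoa"


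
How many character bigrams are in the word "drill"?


Word: "drill" (length 5)
Number of 2-grams = length - 2 + 1 = 5 - 2 + 1
= 4


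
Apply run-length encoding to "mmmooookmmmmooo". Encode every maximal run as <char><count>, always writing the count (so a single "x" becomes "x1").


String: "mmmooookmmmmooo"
Scanning for consecutive runs:
  'm' x 3
  'o' x 4
  'k' x 1
  'm' x 4
  'o' x 3
RLE = "m3o4k1m4o3"


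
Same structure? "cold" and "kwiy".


Pattern of "cold": [0, 1, 2, 3]
Pattern of "kwiy": [0, 1, 2, 3]
Patterns match
Same pattern = Yes


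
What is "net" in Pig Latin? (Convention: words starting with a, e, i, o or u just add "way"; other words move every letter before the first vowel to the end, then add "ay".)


Word: "net"
Starts with consonant(s) → move to end, add 'ay'
Consonant cluster: "n"
Pig Latin = "etnay"
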